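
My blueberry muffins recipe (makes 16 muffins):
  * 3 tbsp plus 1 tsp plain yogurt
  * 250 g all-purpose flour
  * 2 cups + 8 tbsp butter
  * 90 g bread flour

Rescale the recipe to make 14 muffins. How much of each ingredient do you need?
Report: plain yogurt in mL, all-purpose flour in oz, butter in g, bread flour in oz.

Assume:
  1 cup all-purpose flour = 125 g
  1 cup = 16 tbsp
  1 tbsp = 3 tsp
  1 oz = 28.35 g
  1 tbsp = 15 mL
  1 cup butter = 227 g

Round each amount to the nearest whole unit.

Scaling factor: 14/16 = 7/8 = 0.875.
plain yogurt: (3 tbsp + 1 tsp = 10/3 tbsp) × 7/8 × 15 mL/tbsp ≈ 44 mL
all-purpose flour: 250 g × 7/8 ÷ 28.35 g/oz ≈ 8 oz
butter: (2 cup + 8 tbsp = 2.5 cup) × 7/8 × 227 g/cup ≈ 497 g
bread flour: 90 g × 7/8 ÷ 28.35 g/oz ≈ 3 oz

plain yogurt: 44 mL; all-purpose flour: 8 oz; butter: 497 g; bread flour: 3 oz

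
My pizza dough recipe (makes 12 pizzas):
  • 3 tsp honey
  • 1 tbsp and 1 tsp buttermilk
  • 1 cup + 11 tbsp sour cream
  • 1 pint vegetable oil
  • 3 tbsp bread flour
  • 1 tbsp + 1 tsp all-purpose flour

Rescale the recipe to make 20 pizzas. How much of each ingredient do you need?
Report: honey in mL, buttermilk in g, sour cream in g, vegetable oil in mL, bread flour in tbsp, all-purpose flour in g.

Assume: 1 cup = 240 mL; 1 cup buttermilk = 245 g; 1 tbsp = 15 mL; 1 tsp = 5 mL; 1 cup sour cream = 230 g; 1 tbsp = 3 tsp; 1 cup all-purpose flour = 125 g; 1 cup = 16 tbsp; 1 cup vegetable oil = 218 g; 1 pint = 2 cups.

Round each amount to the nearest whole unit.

honey: 25 mL; buttermilk: 34 g; sour cream: 647 g; vegetable oil: 800 mL; bread flour: 5 tbsp; all-purpose flour: 17 g

Scaling factor: 20/12 = 5/3.
honey: 3 tsp × 5/3 × 5 mL/tsp = 25 mL
buttermilk: (1 tbsp + 1 tsp = 4/3 tbsp) × 5/3 ÷ 16 tbsp/cup × 245 g/cup ≈ 34 g
sour cream: (1 cup + 11 tbsp = 1.6875 cup) × 5/3 × 230 g/cup ≈ 647 g
vegetable oil: 1 pint × 5/3 × 2 cup/pint × 240 mL/cup = 800 mL
bread flour: 3 tbsp × 5/3 = 5 tbsp
all-purpose flour: (1 tbsp + 1 tsp = 4/3 tbsp) × 5/3 ÷ 16 tbsp/cup × 125 g/cup ≈ 17 g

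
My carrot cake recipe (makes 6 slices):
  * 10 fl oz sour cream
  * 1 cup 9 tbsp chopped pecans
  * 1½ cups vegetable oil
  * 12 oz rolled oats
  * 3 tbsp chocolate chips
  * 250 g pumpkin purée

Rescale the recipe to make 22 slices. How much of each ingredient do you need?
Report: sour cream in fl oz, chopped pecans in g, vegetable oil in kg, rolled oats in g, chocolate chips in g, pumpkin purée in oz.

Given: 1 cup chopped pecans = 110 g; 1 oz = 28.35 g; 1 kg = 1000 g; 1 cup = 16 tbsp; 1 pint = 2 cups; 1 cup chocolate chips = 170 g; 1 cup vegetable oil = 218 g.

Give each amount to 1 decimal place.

Scaling factor: 22/6 = 11/3.
sour cream: 10 fl oz × 11/3 ≈ 36.7 fl oz
chopped pecans: (1 cup + 9 tbsp = 1.5625 cup) × 11/3 × 110 g/cup ≈ 630.2 g
vegetable oil: 1.5 cup × 11/3 × 218 g/cup ÷ 1000 g/kg ≈ 1.2 kg
rolled oats: 12 oz × 11/3 × 28.35 g/oz = 1247.4 g
chocolate chips: 3 tbsp × 11/3 ÷ 16 tbsp/cup × 170 g/cup ≈ 116.9 g
pumpkin purée: 250 g × 11/3 ÷ 28.35 g/oz ≈ 32.3 oz

sour cream: 36.7 fl oz; chopped pecans: 630.2 g; vegetable oil: 1.2 kg; rolled oats: 1247.4 g; chocolate chips: 116.9 g; pumpkin purée: 32.3 oz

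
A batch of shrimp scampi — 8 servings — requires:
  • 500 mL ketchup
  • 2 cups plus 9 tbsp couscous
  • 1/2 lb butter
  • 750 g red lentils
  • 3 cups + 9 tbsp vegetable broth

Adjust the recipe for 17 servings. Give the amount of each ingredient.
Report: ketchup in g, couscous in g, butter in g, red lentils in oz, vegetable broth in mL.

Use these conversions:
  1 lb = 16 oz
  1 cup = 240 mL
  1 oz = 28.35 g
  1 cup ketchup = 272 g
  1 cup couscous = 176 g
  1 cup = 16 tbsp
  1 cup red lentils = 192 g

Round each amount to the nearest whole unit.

Scaling factor: 17/8 = 2.125.
ketchup: 500 mL × 17/8 ÷ 240 mL/cup × 272 g/cup ≈ 1204 g
couscous: (2 cup + 9 tbsp = 2.5625 cup) × 17/8 × 176 g/cup ≈ 958 g
butter: 0.5 lb × 17/8 × 16 oz/lb × 28.35 g/oz ≈ 482 g
red lentils: 750 g × 17/8 ÷ 28.35 g/oz ≈ 56 oz
vegetable broth: (3 cup + 9 tbsp = 3.5625 cup) × 17/8 × 240 mL/cup ≈ 1817 mL

ketchup: 1204 g; couscous: 958 g; butter: 482 g; red lentils: 56 oz; vegetable broth: 1817 mL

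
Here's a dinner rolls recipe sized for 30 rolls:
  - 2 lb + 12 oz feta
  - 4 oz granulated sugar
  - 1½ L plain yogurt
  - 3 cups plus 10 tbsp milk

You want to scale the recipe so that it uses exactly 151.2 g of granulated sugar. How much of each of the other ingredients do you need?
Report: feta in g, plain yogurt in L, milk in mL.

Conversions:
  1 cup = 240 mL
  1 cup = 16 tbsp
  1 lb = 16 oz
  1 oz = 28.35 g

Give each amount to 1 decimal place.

The original recipe has 113.4 g of granulated sugar, so the scaling factor is 151.2 ÷ 113.4 = 4/3.
feta: (2 lb + 12 oz = 2.75 lb) × 4/3 × 16 oz/lb × 28.35 g/oz = 1663.2 g
plain yogurt: 1.5 L × 4/3 = 2.0 L
milk: (3 cup + 10 tbsp = 3.625 cup) × 4/3 × 240 mL/cup = 1160.0 mL

feta: 1663.2 g; plain yogurt: 2.0 L; milk: 1160.0 mL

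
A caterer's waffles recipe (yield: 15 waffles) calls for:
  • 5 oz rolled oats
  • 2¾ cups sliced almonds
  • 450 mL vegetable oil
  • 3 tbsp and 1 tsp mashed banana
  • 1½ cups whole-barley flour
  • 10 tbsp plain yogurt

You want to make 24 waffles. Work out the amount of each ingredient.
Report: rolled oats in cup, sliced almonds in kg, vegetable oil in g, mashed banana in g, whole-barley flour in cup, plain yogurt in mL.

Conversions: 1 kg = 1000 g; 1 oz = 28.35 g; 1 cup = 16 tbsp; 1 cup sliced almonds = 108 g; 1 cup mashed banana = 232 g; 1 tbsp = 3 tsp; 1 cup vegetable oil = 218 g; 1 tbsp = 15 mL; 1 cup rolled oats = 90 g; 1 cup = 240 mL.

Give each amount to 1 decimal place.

rolled oats: 2.5 cup; sliced almonds: 0.5 kg; vegetable oil: 654.0 g; mashed banana: 77.3 g; whole-barley flour: 2.4 cup; plain yogurt: 240.0 mL

Scaling factor: 24/15 = 8/5 = 1.6.
rolled oats: 5 oz × 8/5 × 28.35 g/oz ÷ 90 g/cup ≈ 2.5 cup
sliced almonds: 2.75 cup × 8/5 × 108 g/cup ÷ 1000 g/kg ≈ 0.5 kg
vegetable oil: 450 mL × 8/5 ÷ 240 mL/cup × 218 g/cup = 654.0 g
mashed banana: (3 tbsp + 1 tsp = 10/3 tbsp) × 8/5 ÷ 16 tbsp/cup × 232 g/cup ≈ 77.3 g
whole-barley flour: 1.5 cup × 8/5 = 2.4 cup
plain yogurt: 10 tbsp × 8/5 × 15 mL/tbsp = 240.0 mL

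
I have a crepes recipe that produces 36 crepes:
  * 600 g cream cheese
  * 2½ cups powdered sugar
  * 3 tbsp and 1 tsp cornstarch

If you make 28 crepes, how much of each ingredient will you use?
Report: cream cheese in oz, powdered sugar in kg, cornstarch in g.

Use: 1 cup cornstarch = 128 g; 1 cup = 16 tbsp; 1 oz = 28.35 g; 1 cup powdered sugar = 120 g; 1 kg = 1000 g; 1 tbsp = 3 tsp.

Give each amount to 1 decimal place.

cream cheese: 16.5 oz; powdered sugar: 0.2 kg; cornstarch: 20.7 g

Scaling factor: 28/36 = 7/9.
cream cheese: 600 g × 7/9 ÷ 28.35 g/oz ≈ 16.5 oz
powdered sugar: 2.5 cup × 7/9 × 120 g/cup ÷ 1000 g/kg ≈ 0.2 kg
cornstarch: (3 tbsp + 1 tsp = 10/3 tbsp) × 7/9 ÷ 16 tbsp/cup × 128 g/cup ≈ 20.7 g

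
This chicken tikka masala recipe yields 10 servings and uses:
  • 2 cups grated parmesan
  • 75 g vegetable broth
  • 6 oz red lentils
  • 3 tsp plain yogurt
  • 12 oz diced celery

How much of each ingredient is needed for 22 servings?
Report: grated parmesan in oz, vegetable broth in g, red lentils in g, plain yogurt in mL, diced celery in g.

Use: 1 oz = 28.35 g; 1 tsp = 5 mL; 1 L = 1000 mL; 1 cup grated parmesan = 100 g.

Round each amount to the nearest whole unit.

grated parmesan: 16 oz; vegetable broth: 165 g; red lentils: 374 g; plain yogurt: 33 mL; diced celery: 748 g

Scaling factor: 22/10 = 11/5 = 2.2.
grated parmesan: 2 cup × 11/5 × 100 g/cup ÷ 28.35 g/oz ≈ 16 oz
vegetable broth: 75 g × 11/5 = 165 g
red lentils: 6 oz × 11/5 × 28.35 g/oz ≈ 374 g
plain yogurt: 3 tsp × 11/5 × 5 mL/tsp = 33 mL
diced celery: 12 oz × 11/5 × 28.35 g/oz ≈ 748 g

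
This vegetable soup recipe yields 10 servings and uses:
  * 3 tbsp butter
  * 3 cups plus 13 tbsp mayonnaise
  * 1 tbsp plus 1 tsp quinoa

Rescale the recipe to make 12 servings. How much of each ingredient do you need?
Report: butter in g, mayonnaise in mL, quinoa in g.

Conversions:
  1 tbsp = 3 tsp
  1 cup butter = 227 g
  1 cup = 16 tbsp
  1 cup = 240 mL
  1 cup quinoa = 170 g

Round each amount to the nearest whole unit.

Scaling factor: 12/10 = 6/5 = 1.2.
butter: 3 tbsp × 6/5 ÷ 16 tbsp/cup × 227 g/cup ≈ 51 g
mayonnaise: (3 cup + 13 tbsp = 3.8125 cup) × 6/5 × 240 mL/cup = 1098 mL
quinoa: (1 tbsp + 1 tsp = 4/3 tbsp) × 6/5 ÷ 16 tbsp/cup × 170 g/cup = 17 g

butter: 51 g; mayonnaise: 1098 mL; quinoa: 17 g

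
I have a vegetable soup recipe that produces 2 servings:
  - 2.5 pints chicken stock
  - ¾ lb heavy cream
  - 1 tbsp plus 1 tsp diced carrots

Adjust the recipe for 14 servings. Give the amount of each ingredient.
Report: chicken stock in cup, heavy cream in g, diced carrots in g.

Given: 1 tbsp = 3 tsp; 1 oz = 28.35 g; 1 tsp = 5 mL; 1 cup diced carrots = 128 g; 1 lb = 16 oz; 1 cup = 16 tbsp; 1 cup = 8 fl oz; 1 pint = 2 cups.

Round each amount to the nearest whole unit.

chicken stock: 35 cup; heavy cream: 2381 g; diced carrots: 75 g

Scaling factor: 14/2 = 7.
chicken stock: 2.5 pint × 7 × 2 cup/pint = 35 cup
heavy cream: 0.75 lb × 7 × 16 oz/lb × 28.35 g/oz ≈ 2381 g
diced carrots: (1 tbsp + 1 tsp = 4/3 tbsp) × 7 ÷ 16 tbsp/cup × 128 g/cup ≈ 75 g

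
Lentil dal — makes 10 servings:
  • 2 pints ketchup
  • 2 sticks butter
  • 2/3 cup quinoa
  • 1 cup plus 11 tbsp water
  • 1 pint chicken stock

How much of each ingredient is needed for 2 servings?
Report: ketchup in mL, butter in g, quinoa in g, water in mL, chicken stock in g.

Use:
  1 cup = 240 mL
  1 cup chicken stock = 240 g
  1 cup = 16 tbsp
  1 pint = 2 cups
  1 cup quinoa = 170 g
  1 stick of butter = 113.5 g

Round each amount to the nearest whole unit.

Scaling factor: 2/10 = 1/5 = 0.2.
ketchup: 2 pint × 1/5 × 2 cup/pint × 240 mL/cup = 192 mL
butter: 2 stick × 1/5 × 113.5 g/stick ≈ 45 g
quinoa: 2/3 cup × 1/5 × 170 g/cup ≈ 23 g
water: (1 cup + 11 tbsp = 1.6875 cup) × 1/5 × 240 mL/cup = 81 mL
chicken stock: 1 pint × 1/5 × 2 cup/pint × 240 g/cup = 96 g

ketchup: 192 mL; butter: 45 g; quinoa: 23 g; water: 81 mL; chicken stock: 96 g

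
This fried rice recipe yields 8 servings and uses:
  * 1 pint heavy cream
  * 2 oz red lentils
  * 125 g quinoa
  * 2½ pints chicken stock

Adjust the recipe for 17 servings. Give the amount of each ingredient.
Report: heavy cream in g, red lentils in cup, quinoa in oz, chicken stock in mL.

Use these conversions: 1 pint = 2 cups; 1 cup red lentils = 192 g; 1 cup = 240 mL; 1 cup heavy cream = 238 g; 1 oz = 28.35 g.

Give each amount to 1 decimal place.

Scaling factor: 17/8 = 2.125.
heavy cream: 1 pint × 17/8 × 2 cup/pint × 238 g/cup = 1011.5 g
red lentils: 2 oz × 17/8 × 28.35 g/oz ÷ 192 g/cup ≈ 0.6 cup
quinoa: 125 g × 17/8 ÷ 28.35 g/oz ≈ 9.4 oz
chicken stock: 2.5 pint × 17/8 × 2 cup/pint × 240 mL/cup = 2550.0 mL

heavy cream: 1011.5 g; red lentils: 0.6 cup; quinoa: 9.4 oz; chicken stock: 2550.0 mL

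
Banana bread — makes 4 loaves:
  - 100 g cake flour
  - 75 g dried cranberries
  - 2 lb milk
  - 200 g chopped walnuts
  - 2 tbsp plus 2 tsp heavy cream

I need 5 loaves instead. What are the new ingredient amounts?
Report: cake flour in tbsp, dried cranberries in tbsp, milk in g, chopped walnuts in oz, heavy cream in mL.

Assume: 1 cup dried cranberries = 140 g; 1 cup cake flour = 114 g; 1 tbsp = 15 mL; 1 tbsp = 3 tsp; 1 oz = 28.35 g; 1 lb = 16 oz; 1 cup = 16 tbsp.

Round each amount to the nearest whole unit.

Scaling factor: 5/4 = 1.25.
cake flour: 100 g × 5/4 ÷ 114 g/cup × 16 tbsp/cup ≈ 18 tbsp
dried cranberries: 75 g × 5/4 ÷ 140 g/cup × 16 tbsp/cup ≈ 11 tbsp
milk: 2 lb × 5/4 × 16 oz/lb × 28.35 g/oz = 1134 g
chopped walnuts: 200 g × 5/4 ÷ 28.35 g/oz ≈ 9 oz
heavy cream: (2 tbsp + 2 tsp = 8/3 tbsp) × 5/4 × 15 mL/tbsp = 50 mL

cake flour: 18 tbsp; dried cranberries: 11 tbsp; milk: 1134 g; chopped walnuts: 9 oz; heavy cream: 50 mL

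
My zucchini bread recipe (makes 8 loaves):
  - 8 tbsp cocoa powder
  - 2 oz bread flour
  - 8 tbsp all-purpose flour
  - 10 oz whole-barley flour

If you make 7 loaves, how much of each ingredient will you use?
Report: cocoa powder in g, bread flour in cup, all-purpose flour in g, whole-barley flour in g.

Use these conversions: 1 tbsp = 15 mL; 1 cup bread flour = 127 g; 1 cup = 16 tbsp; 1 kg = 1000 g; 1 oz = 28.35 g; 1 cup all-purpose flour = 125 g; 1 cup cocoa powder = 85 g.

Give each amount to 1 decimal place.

Scaling factor: 7/8 = 0.875.
cocoa powder: 8 tbsp × 7/8 ÷ 16 tbsp/cup × 85 g/cup ≈ 37.2 g
bread flour: 2 oz × 7/8 × 28.35 g/oz ÷ 127 g/cup ≈ 0.4 cup
all-purpose flour: 8 tbsp × 7/8 ÷ 16 tbsp/cup × 125 g/cup ≈ 54.7 g
whole-barley flour: 10 oz × 7/8 × 28.35 g/oz ≈ 248.1 g

cocoa powder: 37.2 g; bread flour: 0.4 cup; all-purpose flour: 54.7 g; whole-barley flour: 248.1 g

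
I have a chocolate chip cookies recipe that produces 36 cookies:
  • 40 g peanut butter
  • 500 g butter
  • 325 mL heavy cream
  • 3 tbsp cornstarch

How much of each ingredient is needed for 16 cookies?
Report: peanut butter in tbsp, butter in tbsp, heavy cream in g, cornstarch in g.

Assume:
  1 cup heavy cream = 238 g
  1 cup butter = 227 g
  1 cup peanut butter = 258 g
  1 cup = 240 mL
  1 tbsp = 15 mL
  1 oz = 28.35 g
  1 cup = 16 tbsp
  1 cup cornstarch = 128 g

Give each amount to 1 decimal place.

peanut butter: 1.1 tbsp; butter: 15.7 tbsp; heavy cream: 143.2 g; cornstarch: 10.7 g

Scaling factor: 16/36 = 4/9.
peanut butter: 40 g × 4/9 ÷ 258 g/cup × 16 tbsp/cup ≈ 1.1 tbsp
butter: 500 g × 4/9 ÷ 227 g/cup × 16 tbsp/cup ≈ 15.7 tbsp
heavy cream: 325 mL × 4/9 ÷ 240 mL/cup × 238 g/cup ≈ 143.2 g
cornstarch: 3 tbsp × 4/9 ÷ 16 tbsp/cup × 128 g/cup ≈ 10.7 g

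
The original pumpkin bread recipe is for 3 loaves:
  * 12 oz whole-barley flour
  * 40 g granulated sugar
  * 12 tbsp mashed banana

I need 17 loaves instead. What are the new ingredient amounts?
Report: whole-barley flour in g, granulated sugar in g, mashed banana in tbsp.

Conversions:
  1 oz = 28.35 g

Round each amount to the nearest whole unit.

Scaling factor: 17/3.
whole-barley flour: 12 oz × 17/3 × 28.35 g/oz ≈ 1928 g
granulated sugar: 40 g × 17/3 ≈ 227 g
mashed banana: 12 tbsp × 17/3 = 68 tbsp

whole-barley flour: 1928 g; granulated sugar: 227 g; mashed banana: 68 tbsp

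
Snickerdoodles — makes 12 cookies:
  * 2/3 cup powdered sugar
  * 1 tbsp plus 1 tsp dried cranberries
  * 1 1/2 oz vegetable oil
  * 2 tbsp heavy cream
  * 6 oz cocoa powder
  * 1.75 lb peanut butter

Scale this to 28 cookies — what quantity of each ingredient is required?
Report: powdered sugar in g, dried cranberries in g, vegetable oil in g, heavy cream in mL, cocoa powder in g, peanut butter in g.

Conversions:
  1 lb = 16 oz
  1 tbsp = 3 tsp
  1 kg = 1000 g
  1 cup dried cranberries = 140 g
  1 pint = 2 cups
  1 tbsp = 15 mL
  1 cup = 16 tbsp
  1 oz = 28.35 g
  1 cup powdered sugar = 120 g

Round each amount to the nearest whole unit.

powdered sugar: 187 g; dried cranberries: 27 g; vegetable oil: 99 g; heavy cream: 70 mL; cocoa powder: 397 g; peanut butter: 1852 g

Scaling factor: 28/12 = 7/3.
powdered sugar: 2/3 cup × 7/3 × 120 g/cup ≈ 187 g
dried cranberries: (1 tbsp + 1 tsp = 4/3 tbsp) × 7/3 ÷ 16 tbsp/cup × 140 g/cup ≈ 27 g
vegetable oil: 1.5 oz × 7/3 × 28.35 g/oz ≈ 99 g
heavy cream: 2 tbsp × 7/3 × 15 mL/tbsp = 70 mL
cocoa powder: 6 oz × 7/3 × 28.35 g/oz ≈ 397 g
peanut butter: 1.75 lb × 7/3 × 16 oz/lb × 28.35 g/oz ≈ 1852 g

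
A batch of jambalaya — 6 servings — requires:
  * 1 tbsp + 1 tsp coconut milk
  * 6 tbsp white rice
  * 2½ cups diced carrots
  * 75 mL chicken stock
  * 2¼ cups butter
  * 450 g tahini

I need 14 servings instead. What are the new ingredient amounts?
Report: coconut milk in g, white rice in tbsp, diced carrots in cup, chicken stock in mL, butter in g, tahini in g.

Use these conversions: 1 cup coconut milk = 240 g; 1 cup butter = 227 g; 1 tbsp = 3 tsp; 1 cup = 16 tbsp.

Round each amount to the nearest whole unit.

coconut milk: 47 g; white rice: 14 tbsp; diced carrots: 6 cup; chicken stock: 175 mL; butter: 1192 g; tahini: 1050 g

Scaling factor: 14/6 = 7/3.
coconut milk: (1 tbsp + 1 tsp = 4/3 tbsp) × 7/3 ÷ 16 tbsp/cup × 240 g/cup ≈ 47 g
white rice: 6 tbsp × 7/3 = 14 tbsp
diced carrots: 2.5 cup × 7/3 ≈ 6 cup
chicken stock: 75 mL × 7/3 = 175 mL
butter: 2.25 cup × 7/3 × 227 g/cup ≈ 1192 g
tahini: 450 g × 7/3 = 1050 g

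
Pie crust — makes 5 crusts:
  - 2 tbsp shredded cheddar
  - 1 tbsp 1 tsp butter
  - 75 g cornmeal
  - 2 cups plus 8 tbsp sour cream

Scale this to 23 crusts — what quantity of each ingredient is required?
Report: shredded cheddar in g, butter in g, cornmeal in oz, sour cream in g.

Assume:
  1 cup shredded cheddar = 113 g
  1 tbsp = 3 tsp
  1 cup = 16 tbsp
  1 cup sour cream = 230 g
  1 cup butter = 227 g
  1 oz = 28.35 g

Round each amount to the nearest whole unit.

Scaling factor: 23/5 = 4.6.
shredded cheddar: 2 tbsp × 23/5 ÷ 16 tbsp/cup × 113 g/cup ≈ 65 g
butter: (1 tbsp + 1 tsp = 4/3 tbsp) × 23/5 ÷ 16 tbsp/cup × 227 g/cup ≈ 87 g
cornmeal: 75 g × 23/5 ÷ 28.35 g/oz ≈ 12 oz
sour cream: (2 cup + 8 tbsp = 2.5 cup) × 23/5 × 230 g/cup = 2645 g

shredded cheddar: 65 g; butter: 87 g; cornmeal: 12 oz; sour cream: 2645 g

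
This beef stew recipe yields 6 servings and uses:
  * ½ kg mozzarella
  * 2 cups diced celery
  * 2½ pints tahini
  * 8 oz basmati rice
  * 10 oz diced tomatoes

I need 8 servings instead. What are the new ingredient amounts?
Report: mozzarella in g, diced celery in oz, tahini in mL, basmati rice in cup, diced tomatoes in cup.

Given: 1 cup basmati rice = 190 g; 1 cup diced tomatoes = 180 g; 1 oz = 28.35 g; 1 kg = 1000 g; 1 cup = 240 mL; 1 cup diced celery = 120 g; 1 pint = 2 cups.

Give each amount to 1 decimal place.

Scaling factor: 8/6 = 4/3.
mozzarella: 0.5 kg × 4/3 × 1000 g/kg ≈ 666.7 g
diced celery: 2 cup × 4/3 × 120 g/cup ÷ 28.35 g/oz ≈ 11.3 oz
tahini: 2.5 pint × 4/3 × 2 cup/pint × 240 mL/cup = 1600.0 mL
basmati rice: 8 oz × 4/3 × 28.35 g/oz ÷ 190 g/cup ≈ 1.6 cup
diced tomatoes: 10 oz × 4/3 × 28.35 g/oz ÷ 180 g/cup = 2.1 cup

mozzarella: 666.7 g; diced celery: 11.3 oz; tahini: 1600.0 mL; basmati rice: 1.6 cup; diced tomatoes: 2.1 cup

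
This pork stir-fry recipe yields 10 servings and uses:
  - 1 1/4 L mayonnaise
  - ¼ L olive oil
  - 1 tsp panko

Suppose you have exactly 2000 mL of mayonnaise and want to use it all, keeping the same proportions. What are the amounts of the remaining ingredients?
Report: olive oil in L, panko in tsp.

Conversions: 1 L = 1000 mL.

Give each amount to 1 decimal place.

The original recipe has 1250 mL of mayonnaise, so the scaling factor is 2000 ÷ 1250 = 8/5 = 1.6.
olive oil: 0.25 L × 8/5 = 0.4 L
panko: 1 tsp × 8/5 = 1.6 tsp

olive oil: 0.4 L; panko: 1.6 tsp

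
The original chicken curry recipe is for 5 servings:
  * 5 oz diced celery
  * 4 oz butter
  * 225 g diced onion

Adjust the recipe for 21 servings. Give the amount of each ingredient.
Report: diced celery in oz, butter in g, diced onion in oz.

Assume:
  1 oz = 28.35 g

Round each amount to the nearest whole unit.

diced celery: 21 oz; butter: 476 g; diced onion: 33 oz

Scaling factor: 21/5 = 4.2.
diced celery: 5 oz × 21/5 = 21 oz
butter: 4 oz × 21/5 × 28.35 g/oz ≈ 476 g
diced onion: 225 g × 21/5 ÷ 28.35 g/oz ≈ 33 oz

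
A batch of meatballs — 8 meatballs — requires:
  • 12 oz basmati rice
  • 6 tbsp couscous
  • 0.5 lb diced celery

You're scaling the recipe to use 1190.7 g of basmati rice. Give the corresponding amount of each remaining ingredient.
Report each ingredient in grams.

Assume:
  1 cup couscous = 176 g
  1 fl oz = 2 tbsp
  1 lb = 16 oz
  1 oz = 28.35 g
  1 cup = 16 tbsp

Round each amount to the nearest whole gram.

The original recipe has 340.2 g of basmati rice, so the scaling factor is 1190.7 ÷ 340.2 = 7/2 = 3.5.
couscous: 6 tbsp × 7/2 ÷ 16 tbsp/cup × 176 g/cup = 231 g
diced celery: 0.5 lb × 7/2 × 16 oz/lb × 28.35 g/oz ≈ 794 g

couscous: 231 g; diced celery: 794 g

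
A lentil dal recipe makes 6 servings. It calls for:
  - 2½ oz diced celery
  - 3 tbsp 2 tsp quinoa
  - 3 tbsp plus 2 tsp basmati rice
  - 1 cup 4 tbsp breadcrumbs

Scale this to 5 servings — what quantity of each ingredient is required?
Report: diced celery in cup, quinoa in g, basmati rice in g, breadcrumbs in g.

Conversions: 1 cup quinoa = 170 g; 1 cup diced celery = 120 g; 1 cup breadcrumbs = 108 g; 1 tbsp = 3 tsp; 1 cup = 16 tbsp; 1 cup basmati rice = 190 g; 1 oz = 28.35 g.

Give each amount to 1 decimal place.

Scaling factor: 5/6.
diced celery: 2.5 oz × 5/6 × 28.35 g/oz ÷ 120 g/cup ≈ 0.5 cup
quinoa: (3 tbsp + 2 tsp = 11/3 tbsp) × 5/6 ÷ 16 tbsp/cup × 170 g/cup ≈ 32.5 g
basmati rice: (3 tbsp + 2 tsp = 11/3 tbsp) × 5/6 ÷ 16 tbsp/cup × 190 g/cup ≈ 36.3 g
breadcrumbs: (1 cup + 4 tbsp = 1.25 cup) × 5/6 × 108 g/cup = 112.5 g

diced celery: 0.5 cup; quinoa: 32.5 g; basmati rice: 36.3 g; breadcrumbs: 112.5 g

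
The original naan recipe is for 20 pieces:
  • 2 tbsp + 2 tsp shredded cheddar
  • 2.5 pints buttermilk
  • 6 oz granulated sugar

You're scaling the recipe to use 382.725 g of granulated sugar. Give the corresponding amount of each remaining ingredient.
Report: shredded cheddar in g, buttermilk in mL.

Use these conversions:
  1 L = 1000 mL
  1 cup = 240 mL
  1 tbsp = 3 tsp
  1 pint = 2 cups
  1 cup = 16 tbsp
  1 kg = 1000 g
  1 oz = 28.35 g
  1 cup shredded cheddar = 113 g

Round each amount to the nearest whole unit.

The original recipe has 170.1 g of granulated sugar, so the scaling factor is 382.725 ÷ 170.1 = 9/4 = 2.25.
shredded cheddar: (2 tbsp + 2 tsp = 8/3 tbsp) × 9/4 ÷ 16 tbsp/cup × 113 g/cup ≈ 42 g
buttermilk: 2.5 pint × 9/4 × 2 cup/pint × 240 mL/cup = 2700 mL

shredded cheddar: 42 g; buttermilk: 2700 mL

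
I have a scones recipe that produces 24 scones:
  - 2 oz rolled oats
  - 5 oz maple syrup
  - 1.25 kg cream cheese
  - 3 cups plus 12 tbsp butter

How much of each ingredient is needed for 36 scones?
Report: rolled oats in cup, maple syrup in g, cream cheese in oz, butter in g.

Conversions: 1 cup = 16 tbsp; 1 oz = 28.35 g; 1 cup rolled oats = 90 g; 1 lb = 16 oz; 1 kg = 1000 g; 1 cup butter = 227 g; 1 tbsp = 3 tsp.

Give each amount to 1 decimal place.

rolled oats: 0.9 cup; maple syrup: 212.6 g; cream cheese: 66.1 oz; butter: 1276.9 g

Scaling factor: 36/24 = 3/2 = 1.5.
rolled oats: 2 oz × 3/2 × 28.35 g/oz ÷ 90 g/cup ≈ 0.9 cup
maple syrup: 5 oz × 3/2 × 28.35 g/oz ≈ 212.6 g
cream cheese: 1.25 kg × 3/2 × 1000 g/kg ÷ 28.35 g/oz ≈ 66.1 oz
butter: (3 cup + 12 tbsp = 3.75 cup) × 3/2 × 227 g/cup ≈ 1276.9 g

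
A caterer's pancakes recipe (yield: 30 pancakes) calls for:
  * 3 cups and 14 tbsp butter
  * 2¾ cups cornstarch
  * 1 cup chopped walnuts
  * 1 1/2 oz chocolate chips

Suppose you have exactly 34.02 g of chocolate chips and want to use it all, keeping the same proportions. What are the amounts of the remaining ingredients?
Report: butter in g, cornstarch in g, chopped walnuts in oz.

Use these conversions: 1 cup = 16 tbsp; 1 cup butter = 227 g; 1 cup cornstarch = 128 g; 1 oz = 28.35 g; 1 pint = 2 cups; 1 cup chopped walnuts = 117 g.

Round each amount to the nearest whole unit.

butter: 704 g; cornstarch: 282 g; chopped walnuts: 3 oz

The original recipe has 42.525 g of chocolate chips, so the scaling factor is 34.02 ÷ 42.525 = 4/5 = 0.8.
butter: (3 cup + 14 tbsp = 3.875 cup) × 4/5 × 227 g/cup ≈ 704 g
cornstarch: 2.75 cup × 4/5 × 128 g/cup ≈ 282 g
chopped walnuts: 1 cup × 4/5 × 117 g/cup ÷ 28.35 g/oz ≈ 3 oz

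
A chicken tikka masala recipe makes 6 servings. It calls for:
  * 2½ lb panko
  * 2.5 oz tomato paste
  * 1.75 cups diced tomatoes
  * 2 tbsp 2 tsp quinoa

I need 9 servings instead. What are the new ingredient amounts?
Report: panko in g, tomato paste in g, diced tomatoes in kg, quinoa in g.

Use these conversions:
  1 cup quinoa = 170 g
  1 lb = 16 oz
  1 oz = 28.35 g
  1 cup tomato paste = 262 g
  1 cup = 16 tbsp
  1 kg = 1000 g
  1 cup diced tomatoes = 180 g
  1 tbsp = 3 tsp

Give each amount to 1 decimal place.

Scaling factor: 9/6 = 3/2 = 1.5.
panko: 2.5 lb × 3/2 × 16 oz/lb × 28.35 g/oz = 1701.0 g
tomato paste: 2.5 oz × 3/2 × 28.35 g/oz ≈ 106.3 g
diced tomatoes: 1.75 cup × 3/2 × 180 g/cup ÷ 1000 g/kg ≈ 0.5 kg
quinoa: (2 tbsp + 2 tsp = 8/3 tbsp) × 3/2 ÷ 16 tbsp/cup × 170 g/cup = 42.5 g

panko: 1701.0 g; tomato paste: 106.3 g; diced tomatoes: 0.5 kg; quinoa: 42.5 g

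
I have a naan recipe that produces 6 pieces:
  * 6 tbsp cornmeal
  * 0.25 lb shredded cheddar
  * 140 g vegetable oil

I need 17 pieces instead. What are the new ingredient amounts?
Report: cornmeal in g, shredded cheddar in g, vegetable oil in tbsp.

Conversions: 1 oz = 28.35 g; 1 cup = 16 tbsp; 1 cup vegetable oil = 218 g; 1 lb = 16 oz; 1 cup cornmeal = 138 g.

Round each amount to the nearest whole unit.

cornmeal: 147 g; shredded cheddar: 321 g; vegetable oil: 29 tbsp

Scaling factor: 17/6.
cornmeal: 6 tbsp × 17/6 ÷ 16 tbsp/cup × 138 g/cup ≈ 147 g
shredded cheddar: 0.25 lb × 17/6 × 16 oz/lb × 28.35 g/oz ≈ 321 g
vegetable oil: 140 g × 17/6 ÷ 218 g/cup × 16 tbsp/cup ≈ 29 tbsp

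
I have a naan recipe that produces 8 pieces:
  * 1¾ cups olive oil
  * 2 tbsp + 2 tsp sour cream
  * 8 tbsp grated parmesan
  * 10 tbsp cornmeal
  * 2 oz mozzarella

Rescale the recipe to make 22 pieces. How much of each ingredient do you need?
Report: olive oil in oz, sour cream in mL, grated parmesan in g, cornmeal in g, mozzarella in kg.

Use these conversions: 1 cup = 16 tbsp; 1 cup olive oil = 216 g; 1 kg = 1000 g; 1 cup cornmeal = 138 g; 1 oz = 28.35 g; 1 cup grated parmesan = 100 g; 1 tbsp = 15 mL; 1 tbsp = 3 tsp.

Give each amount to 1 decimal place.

olive oil: 36.7 oz; sour cream: 110.0 mL; grated parmesan: 137.5 g; cornmeal: 237.2 g; mozzarella: 0.2 kg

Scaling factor: 22/8 = 11/4 = 2.75.
olive oil: 1.75 cup × 11/4 × 216 g/cup ÷ 28.35 g/oz ≈ 36.7 oz
sour cream: (2 tbsp + 2 tsp = 8/3 tbsp) × 11/4 × 15 mL/tbsp = 110.0 mL
grated parmesan: 8 tbsp × 11/4 ÷ 16 tbsp/cup × 100 g/cup = 137.5 g
cornmeal: 10 tbsp × 11/4 ÷ 16 tbsp/cup × 138 g/cup ≈ 237.2 g
mozzarella: 2 oz × 11/4 × 28.35 g/oz ÷ 1000 g/kg ≈ 0.2 kg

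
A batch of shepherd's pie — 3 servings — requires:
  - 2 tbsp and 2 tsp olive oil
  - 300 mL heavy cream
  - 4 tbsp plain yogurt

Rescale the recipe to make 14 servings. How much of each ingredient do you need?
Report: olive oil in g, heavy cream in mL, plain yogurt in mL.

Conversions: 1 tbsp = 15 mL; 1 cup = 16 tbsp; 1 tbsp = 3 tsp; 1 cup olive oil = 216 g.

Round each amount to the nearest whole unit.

olive oil: 168 g; heavy cream: 1400 mL; plain yogurt: 280 mL

Scaling factor: 14/3.
olive oil: (2 tbsp + 2 tsp = 8/3 tbsp) × 14/3 ÷ 16 tbsp/cup × 216 g/cup = 168 g
heavy cream: 300 mL × 14/3 = 1400 mL
plain yogurt: 4 tbsp × 14/3 × 15 mL/tbsp = 280 mL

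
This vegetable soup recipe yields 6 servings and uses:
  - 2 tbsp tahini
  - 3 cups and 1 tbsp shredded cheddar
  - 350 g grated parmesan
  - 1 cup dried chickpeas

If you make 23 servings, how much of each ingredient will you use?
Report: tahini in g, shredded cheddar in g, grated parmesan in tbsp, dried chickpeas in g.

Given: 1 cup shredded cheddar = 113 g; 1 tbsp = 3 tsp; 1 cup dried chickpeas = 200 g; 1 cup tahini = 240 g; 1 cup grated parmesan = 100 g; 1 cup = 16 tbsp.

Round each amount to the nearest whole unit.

tahini: 115 g; shredded cheddar: 1327 g; grated parmesan: 215 tbsp; dried chickpeas: 767 g

Scaling factor: 23/6.
tahini: 2 tbsp × 23/6 ÷ 16 tbsp/cup × 240 g/cup = 115 g
shredded cheddar: (3 cup + 1 tbsp = 3.0625 cup) × 23/6 × 113 g/cup ≈ 1327 g
grated parmesan: 350 g × 23/6 ÷ 100 g/cup × 16 tbsp/cup ≈ 215 tbsp
dried chickpeas: 1 cup × 23/6 × 200 g/cup ≈ 767 g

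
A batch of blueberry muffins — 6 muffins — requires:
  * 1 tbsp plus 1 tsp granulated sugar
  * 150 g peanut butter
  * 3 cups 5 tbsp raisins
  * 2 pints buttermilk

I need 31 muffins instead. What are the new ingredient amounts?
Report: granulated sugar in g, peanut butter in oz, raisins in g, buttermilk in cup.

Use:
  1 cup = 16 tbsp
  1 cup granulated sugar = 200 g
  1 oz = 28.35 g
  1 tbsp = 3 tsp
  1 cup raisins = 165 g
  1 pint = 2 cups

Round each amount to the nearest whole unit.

granulated sugar: 86 g; peanut butter: 27 oz; raisins: 2824 g; buttermilk: 21 cup

Scaling factor: 31/6.
granulated sugar: (1 tbsp + 1 tsp = 4/3 tbsp) × 31/6 ÷ 16 tbsp/cup × 200 g/cup ≈ 86 g
peanut butter: 150 g × 31/6 ÷ 28.35 g/oz ≈ 27 oz
raisins: (3 cup + 5 tbsp = 3.3125 cup) × 31/6 × 165 g/cup ≈ 2824 g
buttermilk: 2 pint × 31/6 × 2 cup/pint ≈ 21 cup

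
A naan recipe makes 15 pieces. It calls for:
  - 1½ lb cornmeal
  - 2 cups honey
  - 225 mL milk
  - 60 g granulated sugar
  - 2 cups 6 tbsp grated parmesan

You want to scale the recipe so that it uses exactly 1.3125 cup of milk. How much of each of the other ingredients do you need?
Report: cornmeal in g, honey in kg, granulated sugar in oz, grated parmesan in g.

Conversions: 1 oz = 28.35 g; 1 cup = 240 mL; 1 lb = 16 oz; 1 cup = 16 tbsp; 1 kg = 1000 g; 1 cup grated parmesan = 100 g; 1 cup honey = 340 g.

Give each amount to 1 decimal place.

The original recipe has 0.9375 cup of milk, so the scaling factor is 1.3125 ÷ 0.9375 = 7/5 = 1.4.
cornmeal: 1.5 lb × 7/5 × 16 oz/lb × 28.35 g/oz ≈ 952.6 g
honey: 2 cup × 7/5 × 340 g/cup ÷ 1000 g/kg ≈ 1.0 kg
granulated sugar: 60 g × 7/5 ÷ 28.35 g/oz ≈ 3.0 oz
grated parmesan: (2 cup + 6 tbsp = 2.375 cup) × 7/5 × 100 g/cup = 332.5 g

cornmeal: 952.6 g; honey: 1.0 kg; granulated sugar: 3.0 oz; grated parmesan: 332.5 g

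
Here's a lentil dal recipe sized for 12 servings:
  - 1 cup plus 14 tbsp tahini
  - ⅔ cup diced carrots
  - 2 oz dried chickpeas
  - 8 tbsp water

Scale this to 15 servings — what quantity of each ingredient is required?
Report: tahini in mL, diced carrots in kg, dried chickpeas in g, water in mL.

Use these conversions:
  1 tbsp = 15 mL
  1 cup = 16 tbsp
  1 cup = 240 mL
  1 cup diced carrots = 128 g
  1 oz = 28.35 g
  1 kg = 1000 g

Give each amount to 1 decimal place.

Scaling factor: 15/12 = 5/4 = 1.25.
tahini: (1 cup + 14 tbsp = 1.875 cup) × 5/4 × 240 mL/cup = 562.5 mL
diced carrots: 2/3 cup × 5/4 × 128 g/cup ÷ 1000 g/kg ≈ 0.1 kg
dried chickpeas: 2 oz × 5/4 × 28.35 g/oz ≈ 70.9 g
water: 8 tbsp × 5/4 × 15 mL/tbsp = 150.0 mL

tahini: 562.5 mL; diced carrots: 0.1 kg; dried chickpeas: 70.9 g; water: 150.0 mL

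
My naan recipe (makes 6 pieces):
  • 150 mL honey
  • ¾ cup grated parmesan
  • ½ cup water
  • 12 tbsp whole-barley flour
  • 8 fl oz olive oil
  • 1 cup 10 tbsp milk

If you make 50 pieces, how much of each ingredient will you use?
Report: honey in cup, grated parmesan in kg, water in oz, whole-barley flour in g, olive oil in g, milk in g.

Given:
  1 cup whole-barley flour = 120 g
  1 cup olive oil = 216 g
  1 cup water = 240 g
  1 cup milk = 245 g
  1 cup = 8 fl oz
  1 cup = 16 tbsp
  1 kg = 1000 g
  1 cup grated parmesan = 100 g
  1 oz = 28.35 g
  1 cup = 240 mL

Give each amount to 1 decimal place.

honey: 5.2 cup; grated parmesan: 0.6 kg; water: 35.3 oz; whole-barley flour: 750.0 g; olive oil: 1800.0 g; milk: 3317.7 g

Scaling factor: 50/6 = 25/3.
honey: 150 mL × 25/3 ÷ 240 mL/cup ≈ 5.2 cup
grated parmesan: 0.75 cup × 25/3 × 100 g/cup ÷ 1000 g/kg ≈ 0.6 kg
water: 0.5 cup × 25/3 × 240 g/cup ÷ 28.35 g/oz ≈ 35.3 oz
whole-barley flour: 12 tbsp × 25/3 ÷ 16 tbsp/cup × 120 g/cup = 750.0 g
olive oil: 8 fl oz × 25/3 ÷ 8 fl oz/cup × 216 g/cup = 1800.0 g
milk: (1 cup + 10 tbsp = 1.625 cup) × 25/3 × 245 g/cup ≈ 3317.7 g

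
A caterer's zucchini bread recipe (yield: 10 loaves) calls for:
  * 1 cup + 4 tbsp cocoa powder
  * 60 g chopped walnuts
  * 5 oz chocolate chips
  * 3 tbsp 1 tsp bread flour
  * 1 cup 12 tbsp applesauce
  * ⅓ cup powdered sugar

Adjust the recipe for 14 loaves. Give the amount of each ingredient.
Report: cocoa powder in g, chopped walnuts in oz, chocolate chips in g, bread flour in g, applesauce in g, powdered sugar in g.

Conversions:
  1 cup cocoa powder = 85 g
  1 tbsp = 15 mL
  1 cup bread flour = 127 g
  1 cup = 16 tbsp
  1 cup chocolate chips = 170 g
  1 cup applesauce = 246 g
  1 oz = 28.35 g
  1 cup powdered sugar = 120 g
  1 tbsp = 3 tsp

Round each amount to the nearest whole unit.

cocoa powder: 149 g; chopped walnuts: 3 oz; chocolate chips: 198 g; bread flour: 37 g; applesauce: 603 g; powdered sugar: 56 g

Scaling factor: 14/10 = 7/5 = 1.4.
cocoa powder: (1 cup + 4 tbsp = 1.25 cup) × 7/5 × 85 g/cup ≈ 149 g
chopped walnuts: 60 g × 7/5 ÷ 28.35 g/oz ≈ 3 oz
chocolate chips: 5 oz × 7/5 × 28.35 g/oz ≈ 198 g
bread flour: (3 tbsp + 1 tsp = 10/3 tbsp) × 7/5 ÷ 16 tbsp/cup × 127 g/cup ≈ 37 g
applesauce: (1 cup + 12 tbsp = 1.75 cup) × 7/5 × 246 g/cup ≈ 603 g
powdered sugar: 1/3 cup × 7/5 × 120 g/cup = 56 g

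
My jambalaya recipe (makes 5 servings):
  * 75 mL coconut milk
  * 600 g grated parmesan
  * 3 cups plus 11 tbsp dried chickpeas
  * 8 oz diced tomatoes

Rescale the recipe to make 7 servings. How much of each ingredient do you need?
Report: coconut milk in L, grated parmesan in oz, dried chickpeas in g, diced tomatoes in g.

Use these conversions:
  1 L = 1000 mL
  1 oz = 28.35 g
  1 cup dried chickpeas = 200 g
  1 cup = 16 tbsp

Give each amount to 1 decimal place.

coconut milk: 0.1 L; grated parmesan: 29.6 oz; dried chickpeas: 1032.5 g; diced tomatoes: 317.5 g

Scaling factor: 7/5 = 1.4.
coconut milk: 75 mL × 7/5 ÷ 1000 mL/L ≈ 0.1 L
grated parmesan: 600 g × 7/5 ÷ 28.35 g/oz ≈ 29.6 oz
dried chickpeas: (3 cup + 11 tbsp = 3.6875 cup) × 7/5 × 200 g/cup = 1032.5 g
diced tomatoes: 8 oz × 7/5 × 28.35 g/oz ≈ 317.5 g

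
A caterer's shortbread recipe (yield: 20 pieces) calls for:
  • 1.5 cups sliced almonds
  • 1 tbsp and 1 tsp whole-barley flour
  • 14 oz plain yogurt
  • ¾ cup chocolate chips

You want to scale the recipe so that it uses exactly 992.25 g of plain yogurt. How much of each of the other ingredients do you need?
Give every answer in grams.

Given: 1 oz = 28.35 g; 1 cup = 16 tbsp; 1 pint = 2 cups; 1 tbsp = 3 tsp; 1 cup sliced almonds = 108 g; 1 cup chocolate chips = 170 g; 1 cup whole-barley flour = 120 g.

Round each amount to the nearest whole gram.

sliced almonds: 405 g; whole-barley flour: 25 g; chocolate chips: 319 g

The original recipe has 396.9 g of plain yogurt, so the scaling factor is 992.25 ÷ 396.9 = 5/2 = 2.5.
sliced almonds: 1.5 cup × 5/2 × 108 g/cup = 405 g
whole-barley flour: (1 tbsp + 1 tsp = 4/3 tbsp) × 5/2 ÷ 16 tbsp/cup × 120 g/cup = 25 g
chocolate chips: 0.75 cup × 5/2 × 170 g/cup ≈ 319 g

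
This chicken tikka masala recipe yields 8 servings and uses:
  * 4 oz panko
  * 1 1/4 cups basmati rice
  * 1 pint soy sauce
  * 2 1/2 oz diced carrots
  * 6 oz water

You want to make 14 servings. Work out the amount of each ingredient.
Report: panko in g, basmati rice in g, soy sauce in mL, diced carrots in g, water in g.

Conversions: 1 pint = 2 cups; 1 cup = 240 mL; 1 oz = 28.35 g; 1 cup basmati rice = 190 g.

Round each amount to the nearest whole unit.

panko: 198 g; basmati rice: 416 g; soy sauce: 840 mL; diced carrots: 124 g; water: 298 g

Scaling factor: 14/8 = 7/4 = 1.75.
panko: 4 oz × 7/4 × 28.35 g/oz ≈ 198 g
basmati rice: 1.25 cup × 7/4 × 190 g/cup ≈ 416 g
soy sauce: 1 pint × 7/4 × 2 cup/pint × 240 mL/cup = 840 mL
diced carrots: 2.5 oz × 7/4 × 28.35 g/oz ≈ 124 g
water: 6 oz × 7/4 × 28.35 g/oz ≈ 298 g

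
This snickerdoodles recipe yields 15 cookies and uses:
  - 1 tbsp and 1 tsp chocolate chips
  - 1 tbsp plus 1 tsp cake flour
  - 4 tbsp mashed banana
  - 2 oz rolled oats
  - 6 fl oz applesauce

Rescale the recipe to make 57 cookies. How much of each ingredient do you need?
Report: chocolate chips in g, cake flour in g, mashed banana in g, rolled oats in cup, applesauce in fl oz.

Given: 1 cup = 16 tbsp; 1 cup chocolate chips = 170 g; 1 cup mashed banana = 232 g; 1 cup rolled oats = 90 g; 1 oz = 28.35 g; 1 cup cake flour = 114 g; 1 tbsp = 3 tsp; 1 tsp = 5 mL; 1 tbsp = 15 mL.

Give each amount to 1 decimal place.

chocolate chips: 53.8 g; cake flour: 36.1 g; mashed banana: 220.4 g; rolled oats: 2.4 cup; applesauce: 22.8 fl oz

Scaling factor: 57/15 = 19/5 = 3.8.
chocolate chips: (1 tbsp + 1 tsp = 4/3 tbsp) × 19/5 ÷ 16 tbsp/cup × 170 g/cup ≈ 53.8 g
cake flour: (1 tbsp + 1 tsp = 4/3 tbsp) × 19/5 ÷ 16 tbsp/cup × 114 g/cup = 36.1 g
mashed banana: 4 tbsp × 19/5 ÷ 16 tbsp/cup × 232 g/cup = 220.4 g
rolled oats: 2 oz × 19/5 × 28.35 g/oz ÷ 90 g/cup ≈ 2.4 cup
applesauce: 6 fl oz × 19/5 = 22.8 fl oz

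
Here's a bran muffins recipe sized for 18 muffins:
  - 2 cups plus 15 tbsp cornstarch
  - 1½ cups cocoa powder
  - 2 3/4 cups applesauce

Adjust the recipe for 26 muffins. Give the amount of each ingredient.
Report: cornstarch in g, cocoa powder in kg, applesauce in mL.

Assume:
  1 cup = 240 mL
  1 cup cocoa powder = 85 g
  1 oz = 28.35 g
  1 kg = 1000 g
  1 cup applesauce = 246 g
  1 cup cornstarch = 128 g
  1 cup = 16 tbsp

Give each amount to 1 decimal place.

Scaling factor: 26/18 = 13/9.
cornstarch: (2 cup + 15 tbsp = 2.9375 cup) × 13/9 × 128 g/cup ≈ 543.1 g
cocoa powder: 1.5 cup × 13/9 × 85 g/cup ÷ 1000 g/kg ≈ 0.2 kg
applesauce: 2.75 cup × 13/9 × 240 mL/cup ≈ 953.3 mL

cornstarch: 543.1 g; cocoa powder: 0.2 kg; applesauce: 953.3 mL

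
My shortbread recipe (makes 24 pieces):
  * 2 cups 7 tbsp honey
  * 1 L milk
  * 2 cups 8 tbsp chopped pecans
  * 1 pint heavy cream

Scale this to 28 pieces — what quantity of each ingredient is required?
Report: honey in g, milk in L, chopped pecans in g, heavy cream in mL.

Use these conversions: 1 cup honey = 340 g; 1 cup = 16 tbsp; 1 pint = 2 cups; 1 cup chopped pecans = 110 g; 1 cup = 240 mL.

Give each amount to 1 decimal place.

honey: 966.9 g; milk: 1.2 L; chopped pecans: 320.8 g; heavy cream: 560.0 mL

Scaling factor: 28/24 = 7/6.
honey: (2 cup + 7 tbsp = 2.4375 cup) × 7/6 × 340 g/cup ≈ 966.9 g
milk: 1 L × 7/6 ≈ 1.2 L
chopped pecans: (2 cup + 8 tbsp = 2.5 cup) × 7/6 × 110 g/cup ≈ 320.8 g
heavy cream: 1 pint × 7/6 × 2 cup/pint × 240 mL/cup = 560.0 mL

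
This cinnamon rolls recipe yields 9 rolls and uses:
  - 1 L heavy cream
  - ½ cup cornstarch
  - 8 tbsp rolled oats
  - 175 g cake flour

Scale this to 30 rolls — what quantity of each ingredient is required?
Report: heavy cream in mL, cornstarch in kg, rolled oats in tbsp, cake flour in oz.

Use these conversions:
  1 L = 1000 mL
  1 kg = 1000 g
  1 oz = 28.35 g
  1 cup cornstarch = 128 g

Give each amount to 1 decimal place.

heavy cream: 3333.3 mL; cornstarch: 0.2 kg; rolled oats: 26.7 tbsp; cake flour: 20.6 oz

Scaling factor: 30/9 = 10/3.
heavy cream: 1 L × 10/3 × 1000 mL/L ≈ 3333.3 mL
cornstarch: 0.5 cup × 10/3 × 128 g/cup ÷ 1000 g/kg ≈ 0.2 kg
rolled oats: 8 tbsp × 10/3 ≈ 26.7 tbsp
cake flour: 175 g × 10/3 ÷ 28.35 g/oz ≈ 20.6 oz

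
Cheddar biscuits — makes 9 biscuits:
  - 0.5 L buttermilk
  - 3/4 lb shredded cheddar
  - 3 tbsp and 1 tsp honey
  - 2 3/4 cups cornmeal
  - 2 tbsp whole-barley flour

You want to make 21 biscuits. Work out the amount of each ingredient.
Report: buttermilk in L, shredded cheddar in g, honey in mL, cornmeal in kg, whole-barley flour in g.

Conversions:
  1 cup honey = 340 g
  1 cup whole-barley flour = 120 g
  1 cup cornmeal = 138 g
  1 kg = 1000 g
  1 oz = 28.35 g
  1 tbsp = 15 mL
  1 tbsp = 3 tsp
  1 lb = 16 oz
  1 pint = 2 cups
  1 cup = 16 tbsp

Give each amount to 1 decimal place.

Scaling factor: 21/9 = 7/3.
buttermilk: 0.5 L × 7/3 ≈ 1.2 L
shredded cheddar: 0.75 lb × 7/3 × 16 oz/lb × 28.35 g/oz = 793.8 g
honey: (3 tbsp + 1 tsp = 10/3 tbsp) × 7/3 × 15 mL/tbsp ≈ 116.7 mL
cornmeal: 2.75 cup × 7/3 × 138 g/cup ÷ 1000 g/kg ≈ 0.9 kg
whole-barley flour: 2 tbsp × 7/3 ÷ 16 tbsp/cup × 120 g/cup = 35.0 g

buttermilk: 1.2 L; shredded cheddar: 793.8 g; honey: 116.7 mL; cornmeal: 0.9 kg; whole-barley flour: 35.0 g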